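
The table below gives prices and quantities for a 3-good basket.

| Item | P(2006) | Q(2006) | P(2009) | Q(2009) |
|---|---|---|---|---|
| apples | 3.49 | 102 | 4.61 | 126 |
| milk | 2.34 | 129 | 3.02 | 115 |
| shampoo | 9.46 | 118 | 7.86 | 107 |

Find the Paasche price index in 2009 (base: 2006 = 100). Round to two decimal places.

102.80

Paasche price index uses current-period quantities as weights.
ΣP(2009)·Q(2009) = 4.61×126 + 3.02×115 + 7.86×107 = 580.86 + 347.3 + 841.02 = 1769.18
ΣP(2006)·Q(2009) = 3.49×126 + 2.34×115 + 9.46×107 = 439.74 + 269.1 + 1012.22 = 1721.06
Index = 1769.18 / 1721.06 × 100 = 102.7960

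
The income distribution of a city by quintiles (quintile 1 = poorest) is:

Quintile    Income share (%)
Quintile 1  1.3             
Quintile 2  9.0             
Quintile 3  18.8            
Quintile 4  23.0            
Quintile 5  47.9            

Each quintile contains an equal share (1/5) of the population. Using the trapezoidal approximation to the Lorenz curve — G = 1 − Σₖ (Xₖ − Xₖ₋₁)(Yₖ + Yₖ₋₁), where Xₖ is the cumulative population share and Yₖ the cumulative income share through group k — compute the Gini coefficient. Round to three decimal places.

Cumulative income shares Yₖ: 0.0130, 0.1030, 0.2910, 0.5210, 1.0000
Σ (Xₖ−Xₖ₋₁)(Yₖ+Yₖ₋₁) = (1/5)(0.0130+0.0000) + (1/5)(0.1030+0.0130) + (1/5)(0.2910+0.1030) + (1/5)(0.5210+0.2910) + (1/5)(1.0000+0.5210)
  = 0.0026 + 0.0232 + 0.0788 + 0.1624 + 0.3042 = 0.5712
G = 1 − 0.5712 = 0.4288

0.429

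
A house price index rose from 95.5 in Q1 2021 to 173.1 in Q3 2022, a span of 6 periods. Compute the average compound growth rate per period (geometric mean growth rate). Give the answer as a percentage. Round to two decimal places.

Growth factor = (173.1/95.5)^(1/6) = (1.812565)^(1/6) = 1.104203
Growth rate = 1.104203 − 1 = 0.104203 = 10.4203%

10.42%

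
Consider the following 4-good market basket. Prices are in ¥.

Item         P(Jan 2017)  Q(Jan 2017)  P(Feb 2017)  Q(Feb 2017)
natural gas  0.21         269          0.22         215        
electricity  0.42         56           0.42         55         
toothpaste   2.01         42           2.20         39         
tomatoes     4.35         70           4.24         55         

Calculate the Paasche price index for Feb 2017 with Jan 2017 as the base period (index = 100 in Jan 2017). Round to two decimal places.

100.91

Paasche price index uses current-period quantities as weights.
ΣP(Feb 2017)·Q(Feb 2017) = 0.22×215 + 0.42×55 + 2.20×39 + 4.24×55 = 47.3 + 23.1 + 85.8 + 233.2 = 389.4
ΣP(Jan 2017)·Q(Feb 2017) = 0.21×215 + 0.42×55 + 2.01×39 + 4.35×55 = 45.15 + 23.1 + 78.39 + 239.25 = 385.89
Index = 389.4 / 385.89 × 100 = 100.9096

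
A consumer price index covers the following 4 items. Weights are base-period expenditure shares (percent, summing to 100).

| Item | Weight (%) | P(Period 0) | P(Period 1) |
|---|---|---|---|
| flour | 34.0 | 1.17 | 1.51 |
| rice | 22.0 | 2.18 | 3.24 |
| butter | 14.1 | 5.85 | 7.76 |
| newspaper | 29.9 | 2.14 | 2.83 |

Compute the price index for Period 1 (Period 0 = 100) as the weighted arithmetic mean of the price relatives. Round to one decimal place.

134.8

flour: 34.0 × (1.51/1.17) = 34.0 × 1.290598 = 43.8803
rice: 22.0 × (3.24/2.18) = 22.0 × 1.486239 = 32.6972
butter: 14.1 × (7.76/5.85) = 14.1 × 1.326496 = 18.7036
newspaper: 29.9 × (2.83/2.14) = 29.9 × 1.322430 = 39.5407
Index = Σ wᵢ·(p₁ᵢ/p₀ᵢ) = 43.8803 + 32.6972 + 18.7036 + 39.5407 = 134.8218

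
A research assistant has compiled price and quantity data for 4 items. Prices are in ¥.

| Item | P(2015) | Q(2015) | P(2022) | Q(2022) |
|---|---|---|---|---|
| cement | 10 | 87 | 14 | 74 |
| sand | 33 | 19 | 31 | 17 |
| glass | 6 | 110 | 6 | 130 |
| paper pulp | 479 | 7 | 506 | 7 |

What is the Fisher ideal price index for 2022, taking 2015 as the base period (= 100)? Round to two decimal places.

108.68

Laspeyres component (base-period weights):
ΣP(2022)Q(2015) = 14×87 + 31×19 + 6×110 + 506×7 = 1218 + 589 + 660 + 3542 = 6009
ΣP(2015)Q(2015) = 10×87 + 33×19 + 6×110 + 479×7 = 870 + 627 + 660 + 3353 = 5510
L = 6009 / 5510 × 100 = 109.0563
Paasche component (current-period weights):
ΣP(2022)Q(2022) = 14×74 + 31×17 + 6×130 + 506×7 = 1036 + 527 + 780 + 3542 = 5885
ΣP(2015)Q(2022) = 10×74 + 33×17 + 6×130 + 479×7 = 740 + 561 + 780 + 3353 = 5434
P = 5885 / 5434 × 100 = 108.2996
Fisher = √(L × P) = √(109.0563 × 108.2996) = 108.6773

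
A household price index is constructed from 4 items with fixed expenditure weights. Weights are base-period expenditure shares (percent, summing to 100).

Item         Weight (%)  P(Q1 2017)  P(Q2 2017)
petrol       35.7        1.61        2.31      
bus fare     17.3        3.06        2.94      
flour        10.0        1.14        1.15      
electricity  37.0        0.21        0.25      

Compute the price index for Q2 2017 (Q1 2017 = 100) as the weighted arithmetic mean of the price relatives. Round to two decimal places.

121.98

petrol: 35.7 × (2.31/1.61) = 35.7 × 1.434783 = 51.2217
bus fare: 17.3 × (2.94/3.06) = 17.3 × 0.960784 = 16.6216
flour: 10.0 × (1.15/1.14) = 10.0 × 1.008772 = 10.0877
electricity: 37.0 × (0.25/0.21) = 37.0 × 1.190476 = 44.0476
Index = Σ wᵢ·(p₁ᵢ/p₀ᵢ) = 51.2217 + 16.6216 + 10.0877 + 44.0476 = 121.9786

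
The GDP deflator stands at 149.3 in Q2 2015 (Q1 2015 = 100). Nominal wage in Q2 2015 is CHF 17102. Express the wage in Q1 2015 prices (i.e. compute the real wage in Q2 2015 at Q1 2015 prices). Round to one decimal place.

Real = Nominal ÷ (Index/100) = 17102 ÷ (149.3/100)
     = 17102 ÷ 1.493 = 11454.7890

11454.8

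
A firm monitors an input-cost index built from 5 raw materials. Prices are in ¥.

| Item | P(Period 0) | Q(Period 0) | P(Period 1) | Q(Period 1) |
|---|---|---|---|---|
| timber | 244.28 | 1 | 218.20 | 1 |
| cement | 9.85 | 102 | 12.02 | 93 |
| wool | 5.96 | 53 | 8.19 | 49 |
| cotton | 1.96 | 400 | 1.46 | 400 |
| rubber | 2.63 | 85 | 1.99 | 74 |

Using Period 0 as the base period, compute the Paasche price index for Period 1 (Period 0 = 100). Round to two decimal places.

101.55

Paasche price index uses current-period quantities as weights.
ΣP(Period 1)·Q(Period 1) = 218.20×1 + 12.02×93 + 8.19×49 + 1.46×400 + 1.99×74 = 218.2 + 1117.86 + 401.31 + 584 + 147.26 = 2468.63
ΣP(Period 0)·Q(Period 1) = 244.28×1 + 9.85×93 + 5.96×49 + 1.96×400 + 2.63×74 = 244.28 + 916.05 + 292.04 + 784 + 194.62 = 2430.99
Index = 2468.63 / 2430.99 × 100 = 101.5483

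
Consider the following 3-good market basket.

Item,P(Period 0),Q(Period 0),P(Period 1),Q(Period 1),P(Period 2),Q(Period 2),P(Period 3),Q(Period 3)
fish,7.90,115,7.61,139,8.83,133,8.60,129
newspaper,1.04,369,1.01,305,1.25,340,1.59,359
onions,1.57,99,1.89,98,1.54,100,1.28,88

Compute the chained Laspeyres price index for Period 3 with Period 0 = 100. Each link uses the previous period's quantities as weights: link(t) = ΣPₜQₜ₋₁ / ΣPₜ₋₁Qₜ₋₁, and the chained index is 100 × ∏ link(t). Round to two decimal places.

Link Period 0→Period 1:
ΣP(Period 1)Q(Period 0) = 7.61×115 + 1.01×369 + 1.89×99 = 875.15 + 372.69 + 187.11 = 1434.95
ΣP(Period 0)Q(Period 0) = 7.90×115 + 1.04×369 + 1.57×99 = 908.5 + 383.76 + 155.43 = 1447.69
link = 1434.95/1447.69 = 0.991200
Link Period 1→Period 2:
ΣP(Period 2)Q(Period 1) = 8.83×139 + 1.25×305 + 1.54×98 = 1227.37 + 381.25 + 150.92 = 1759.54
ΣP(Period 1)Q(Period 1) = 7.61×139 + 1.01×305 + 1.89×98 = 1057.79 + 308.05 + 185.22 = 1551.06
link = 1759.54/1551.06 = 1.134411
Link Period 2→Period 3:
ΣP(Period 3)Q(Period 2) = 8.60×133 + 1.59×340 + 1.28×100 = 1143.8 + 540.6 + 128 = 1812.4
ΣP(Period 2)Q(Period 2) = 8.83×133 + 1.25×340 + 1.54×100 = 1174.39 + 425 + 154 = 1753.39
link = 1812.4/1753.39 = 1.033655
Chained index = 100 × 0.991200 × 1.134411 × 1.033655 = 116.2271

116.23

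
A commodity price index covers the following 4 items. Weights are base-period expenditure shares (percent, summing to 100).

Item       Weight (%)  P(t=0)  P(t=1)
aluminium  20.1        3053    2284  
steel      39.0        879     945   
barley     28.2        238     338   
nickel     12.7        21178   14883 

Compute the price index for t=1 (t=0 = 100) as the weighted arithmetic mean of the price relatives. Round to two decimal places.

aluminium: 20.1 × (2284/3053) = 20.1 × 0.748117 = 15.0371
steel: 39.0 × (945/879) = 39.0 × 1.075085 = 41.9283
barley: 28.2 × (338/238) = 28.2 × 1.420168 = 40.0487
nickel: 12.7 × (14883/21178) = 12.7 × 0.702758 = 8.9250
Index = Σ wᵢ·(p₁ᵢ/p₀ᵢ) = 15.0371 + 41.9283 + 40.0487 + 8.9250 = 105.9392

105.94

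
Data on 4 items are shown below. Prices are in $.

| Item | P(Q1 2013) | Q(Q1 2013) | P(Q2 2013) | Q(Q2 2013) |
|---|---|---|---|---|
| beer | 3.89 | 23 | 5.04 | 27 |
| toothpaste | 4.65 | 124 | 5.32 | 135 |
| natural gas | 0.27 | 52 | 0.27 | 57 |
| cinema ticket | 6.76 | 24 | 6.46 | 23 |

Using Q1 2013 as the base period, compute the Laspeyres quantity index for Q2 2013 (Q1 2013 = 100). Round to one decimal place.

107.3

Laspeyres quantity index uses base-period prices as weights.
ΣP(Q1 2013)·Q(Q2 2013) = 3.89×27 + 4.65×135 + 0.27×57 + 6.76×23 = 105.03 + 627.75 + 15.39 + 155.48 = 903.65
ΣP(Q1 2013)·Q(Q1 2013) = 3.89×23 + 4.65×124 + 0.27×52 + 6.76×24 = 89.47 + 576.6 + 14.04 + 162.24 = 842.35
Index = 903.65 / 842.35 × 100 = 107.2773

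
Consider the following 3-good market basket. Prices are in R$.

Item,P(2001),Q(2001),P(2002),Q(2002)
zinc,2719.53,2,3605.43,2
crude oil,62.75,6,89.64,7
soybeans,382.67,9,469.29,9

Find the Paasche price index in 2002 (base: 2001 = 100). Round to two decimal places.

129.39

Paasche price index uses current-period quantities as weights.
ΣP(2002)·Q(2002) = 3605.43×2 + 89.64×7 + 469.29×9 = 7210.86 + 627.48 + 4223.61 = 12061.95
ΣP(2001)·Q(2002) = 2719.53×2 + 62.75×7 + 382.67×9 = 5439.06 + 439.25 + 3444.03 = 9322.34
Index = 12061.95 / 9322.34 × 100 = 129.3876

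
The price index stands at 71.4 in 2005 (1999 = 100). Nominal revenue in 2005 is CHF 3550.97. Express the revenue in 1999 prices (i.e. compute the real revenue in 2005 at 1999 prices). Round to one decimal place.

Real = Nominal ÷ (Index/100) = 3550.97 ÷ (71.4/100)
     = 3550.97 ÷ 0.714 = 4973.3473

4973.3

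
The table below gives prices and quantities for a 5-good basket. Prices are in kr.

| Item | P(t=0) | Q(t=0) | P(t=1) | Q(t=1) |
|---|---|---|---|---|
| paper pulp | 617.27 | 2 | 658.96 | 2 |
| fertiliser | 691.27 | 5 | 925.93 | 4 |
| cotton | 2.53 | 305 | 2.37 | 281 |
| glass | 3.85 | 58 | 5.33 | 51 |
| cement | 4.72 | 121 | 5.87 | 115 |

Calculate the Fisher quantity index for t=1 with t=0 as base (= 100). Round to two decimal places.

Laspeyres component (base-period weights):
ΣP(t=0)Q(t=1) = 617.27×2 + 691.27×4 + 2.53×281 + 3.85×51 + 4.72×115 = 1234.54 + 2765.08 + 710.93 + 196.35 + 542.8 = 5449.7
ΣP(t=0)Q(t=0) = 617.27×2 + 691.27×5 + 2.53×305 + 3.85×58 + 4.72×121 = 1234.54 + 3456.35 + 771.65 + 223.3 + 571.12 = 6256.96
L = 5449.7 / 6256.96 × 100 = 87.0982
Paasche component (current-period weights):
ΣP(t=1)Q(t=1) = 658.96×2 + 925.93×4 + 2.37×281 + 5.33×51 + 5.87×115 = 1317.92 + 3703.72 + 665.97 + 271.83 + 675.05 = 6634.49
ΣP(t=1)Q(t=0) = 658.96×2 + 925.93×5 + 2.37×305 + 5.33×58 + 5.87×121 = 1317.92 + 4629.65 + 722.85 + 309.14 + 710.27 = 7689.83
P = 6634.49 / 7689.83 × 100 = 86.2762
Fisher = √(L × P) = √(87.0982 × 86.2762) = 86.6862

86.69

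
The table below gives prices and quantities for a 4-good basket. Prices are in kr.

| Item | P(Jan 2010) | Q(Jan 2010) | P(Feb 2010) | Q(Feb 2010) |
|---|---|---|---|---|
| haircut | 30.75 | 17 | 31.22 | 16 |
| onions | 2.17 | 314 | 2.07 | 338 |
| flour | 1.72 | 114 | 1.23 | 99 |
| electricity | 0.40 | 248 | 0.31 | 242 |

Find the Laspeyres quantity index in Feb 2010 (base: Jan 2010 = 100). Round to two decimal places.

99.54

Laspeyres quantity index uses base-period prices as weights.
ΣP(Jan 2010)·Q(Feb 2010) = 30.75×16 + 2.17×338 + 1.72×99 + 0.40×242 = 492 + 733.46 + 170.28 + 96.8 = 1492.54
ΣP(Jan 2010)·Q(Jan 2010) = 30.75×17 + 2.17×314 + 1.72×114 + 0.40×248 = 522.75 + 681.38 + 196.08 + 99.2 = 1499.41
Index = 1492.54 / 1499.41 × 100 = 99.5418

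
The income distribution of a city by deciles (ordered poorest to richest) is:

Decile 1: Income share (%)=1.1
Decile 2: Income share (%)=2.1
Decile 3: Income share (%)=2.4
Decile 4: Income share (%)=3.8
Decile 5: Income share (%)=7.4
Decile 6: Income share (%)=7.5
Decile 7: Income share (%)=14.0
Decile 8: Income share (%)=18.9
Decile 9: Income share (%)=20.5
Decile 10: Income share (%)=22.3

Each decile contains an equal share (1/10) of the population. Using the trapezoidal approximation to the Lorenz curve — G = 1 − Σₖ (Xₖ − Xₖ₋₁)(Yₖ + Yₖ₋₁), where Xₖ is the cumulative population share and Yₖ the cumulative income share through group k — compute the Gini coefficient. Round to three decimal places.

Cumulative income shares Yₖ: 0.0110, 0.0320, 0.0560, 0.0940, 0.1680, 0.2430, 0.3830, 0.5720, 0.7770, 1.0000
Σ (Xₖ−Xₖ₋₁)(Yₖ+Yₖ₋₁) = (1/10)(0.0110+0.0000) + (1/10)(0.0320+0.0110) + (1/10)(0.0560+0.0320) + (1/10)(0.0940+0.0560) + (1/10)(0.1680+0.0940) + (1/10)(0.2430+0.1680) + (1/10)(0.3830+0.2430) + (1/10)(0.5720+0.3830) + (1/10)(0.7770+0.5720) + (1/10)(1.0000+0.7770)
  = 0.0011 + 0.0043 + 0.0088 + 0.0150 + 0.0262 + 0.0411 + 0.0626 + 0.0955 + 0.1349 + 0.1777 = 0.5672
G = 1 − 0.5672 = 0.4328

0.433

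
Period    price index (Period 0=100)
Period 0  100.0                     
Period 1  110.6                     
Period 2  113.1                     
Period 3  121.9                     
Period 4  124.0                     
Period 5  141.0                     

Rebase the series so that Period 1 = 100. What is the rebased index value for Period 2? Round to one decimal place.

102.3

Rebased(Period 2) = 113.1 / 110.6 × 100 = 102.2604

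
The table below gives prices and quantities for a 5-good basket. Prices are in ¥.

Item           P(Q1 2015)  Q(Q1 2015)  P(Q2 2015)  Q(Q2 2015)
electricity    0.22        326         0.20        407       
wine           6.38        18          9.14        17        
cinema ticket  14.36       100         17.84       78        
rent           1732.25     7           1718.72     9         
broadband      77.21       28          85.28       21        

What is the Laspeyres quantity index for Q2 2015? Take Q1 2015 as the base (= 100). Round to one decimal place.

Laspeyres quantity index uses base-period prices as weights.
ΣP(Q1 2015)·Q(Q2 2015) = 0.22×407 + 6.38×17 + 14.36×78 + 1732.25×9 + 77.21×21 = 89.54 + 108.46 + 1120.08 + 15590.25 + 1621.41 = 18529.74
ΣP(Q1 2015)·Q(Q1 2015) = 0.22×326 + 6.38×18 + 14.36×100 + 1732.25×7 + 77.21×28 = 71.72 + 114.84 + 1436 + 12125.75 + 2161.88 = 15910.19
Index = 18529.74 / 15910.19 × 100 = 116.4646

116.5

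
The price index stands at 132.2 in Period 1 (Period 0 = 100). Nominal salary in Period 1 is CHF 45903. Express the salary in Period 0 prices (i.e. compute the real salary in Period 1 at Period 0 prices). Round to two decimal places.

Real = Nominal ÷ (Index/100) = 45903 ÷ (132.2/100)
     = 45903 ÷ 1.322 = 34722.3903

34722.39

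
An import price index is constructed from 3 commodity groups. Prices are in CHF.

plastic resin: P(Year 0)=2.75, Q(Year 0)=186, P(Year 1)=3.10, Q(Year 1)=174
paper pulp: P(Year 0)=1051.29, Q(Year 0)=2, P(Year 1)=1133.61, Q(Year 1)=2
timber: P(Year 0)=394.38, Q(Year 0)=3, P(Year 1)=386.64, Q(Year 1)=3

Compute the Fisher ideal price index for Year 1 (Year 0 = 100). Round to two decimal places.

Laspeyres component (base-period weights):
ΣP(Year 1)Q(Year 0) = 3.10×186 + 1133.61×2 + 386.64×3 = 576.6 + 2267.22 + 1159.92 = 4003.74
ΣP(Year 0)Q(Year 0) = 2.75×186 + 1051.29×2 + 394.38×3 = 511.5 + 2102.58 + 1183.14 = 3797.22
L = 4003.74 / 3797.22 × 100 = 105.4387
Paasche component (current-period weights):
ΣP(Year 1)Q(Year 1) = 3.10×174 + 1133.61×2 + 386.64×3 = 539.4 + 2267.22 + 1159.92 = 3966.54
ΣP(Year 0)Q(Year 1) = 2.75×174 + 1051.29×2 + 394.38×3 = 478.5 + 2102.58 + 1183.14 = 3764.22
P = 3966.54 / 3764.22 × 100 = 105.3748
Fisher = √(L × P) = √(105.4387 × 105.3748) = 105.4068

105.41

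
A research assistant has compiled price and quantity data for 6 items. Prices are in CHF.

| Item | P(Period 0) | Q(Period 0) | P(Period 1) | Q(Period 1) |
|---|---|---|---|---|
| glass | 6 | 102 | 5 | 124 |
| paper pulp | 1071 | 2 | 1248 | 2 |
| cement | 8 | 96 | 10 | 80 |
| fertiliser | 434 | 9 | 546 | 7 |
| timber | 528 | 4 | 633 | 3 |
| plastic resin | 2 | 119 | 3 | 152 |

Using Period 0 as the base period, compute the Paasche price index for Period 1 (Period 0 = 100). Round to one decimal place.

Paasche price index uses current-period quantities as weights.
ΣP(Period 1)·Q(Period 1) = 5×124 + 1248×2 + 10×80 + 546×7 + 633×3 + 3×152 = 620 + 2496 + 800 + 3822 + 1899 + 456 = 10093
ΣP(Period 0)·Q(Period 1) = 6×124 + 1071×2 + 8×80 + 434×7 + 528×3 + 2×152 = 744 + 2142 + 640 + 3038 + 1584 + 304 = 8452
Index = 10093 / 8452 × 100 = 119.4155

119.4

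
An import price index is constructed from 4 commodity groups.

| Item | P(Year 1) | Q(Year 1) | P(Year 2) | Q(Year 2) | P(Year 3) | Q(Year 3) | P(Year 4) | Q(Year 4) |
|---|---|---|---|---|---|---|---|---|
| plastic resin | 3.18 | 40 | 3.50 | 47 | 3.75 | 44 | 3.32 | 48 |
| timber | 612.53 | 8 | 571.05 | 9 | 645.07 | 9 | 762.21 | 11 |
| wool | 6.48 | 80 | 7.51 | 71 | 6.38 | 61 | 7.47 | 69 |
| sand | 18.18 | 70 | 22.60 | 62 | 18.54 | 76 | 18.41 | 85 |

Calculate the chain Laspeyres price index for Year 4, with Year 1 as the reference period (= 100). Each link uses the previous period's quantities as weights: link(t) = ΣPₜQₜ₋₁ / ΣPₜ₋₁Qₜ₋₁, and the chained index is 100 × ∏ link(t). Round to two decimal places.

Link Year 1→Year 2:
ΣP(Year 2)Q(Year 1) = 3.50×40 + 571.05×8 + 7.51×80 + 22.60×70 = 140 + 4568.4 + 600.8 + 1582 = 6891.2
ΣP(Year 1)Q(Year 1) = 3.18×40 + 612.53×8 + 6.48×80 + 18.18×70 = 127.2 + 4900.24 + 518.4 + 1272.6 = 6818.44
link = 6891.2/6818.44 = 1.010671
Link Year 2→Year 3:
ΣP(Year 3)Q(Year 2) = 3.75×47 + 645.07×9 + 6.38×71 + 18.54×62 = 176.25 + 5805.63 + 452.98 + 1149.48 = 7584.34
ΣP(Year 2)Q(Year 2) = 3.50×47 + 571.05×9 + 7.51×71 + 22.60×62 = 164.5 + 5139.45 + 533.21 + 1401.2 = 7238.36
link = 7584.34/7238.36 = 1.047798
Link Year 3→Year 4:
ΣP(Year 4)Q(Year 3) = 3.32×44 + 762.21×9 + 7.47×61 + 18.41×76 = 146.08 + 6859.89 + 455.67 + 1399.16 = 8860.8
ΣP(Year 3)Q(Year 3) = 3.75×44 + 645.07×9 + 6.38×61 + 18.54×76 = 165 + 5805.63 + 389.18 + 1409.04 = 7768.85
link = 8860.8/7768.85 = 1.140555
Chained index = 100 × 1.010671 × 1.047798 × 1.140555 = 120.7824

120.78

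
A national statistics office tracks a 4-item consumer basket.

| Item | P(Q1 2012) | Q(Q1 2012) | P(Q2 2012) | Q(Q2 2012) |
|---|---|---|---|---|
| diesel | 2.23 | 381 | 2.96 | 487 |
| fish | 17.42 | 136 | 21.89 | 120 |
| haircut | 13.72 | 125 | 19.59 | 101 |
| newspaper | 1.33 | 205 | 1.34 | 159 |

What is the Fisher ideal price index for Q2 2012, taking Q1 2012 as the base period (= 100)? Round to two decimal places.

131.14

Laspeyres component (base-period weights):
ΣP(Q2 2012)Q(Q1 2012) = 2.96×381 + 21.89×136 + 19.59×125 + 1.34×205 = 1127.76 + 2977.04 + 2448.75 + 274.7 = 6828.25
ΣP(Q1 2012)Q(Q1 2012) = 2.23×381 + 17.42×136 + 13.72×125 + 1.33×205 = 849.63 + 2369.12 + 1715 + 272.65 = 5206.4
L = 6828.25 / 5206.4 × 100 = 131.1511
Paasche component (current-period weights):
ΣP(Q2 2012)Q(Q2 2012) = 2.96×487 + 21.89×120 + 19.59×101 + 1.34×159 = 1441.52 + 2626.8 + 1978.59 + 213.06 = 6259.97
ΣP(Q1 2012)Q(Q2 2012) = 2.23×487 + 17.42×120 + 13.72×101 + 1.33×159 = 1086.01 + 2090.4 + 1385.72 + 211.47 = 4773.6
P = 6259.97 / 4773.6 × 100 = 131.1373
Fisher = √(L × P) = √(131.1511 × 131.1373) = 131.1442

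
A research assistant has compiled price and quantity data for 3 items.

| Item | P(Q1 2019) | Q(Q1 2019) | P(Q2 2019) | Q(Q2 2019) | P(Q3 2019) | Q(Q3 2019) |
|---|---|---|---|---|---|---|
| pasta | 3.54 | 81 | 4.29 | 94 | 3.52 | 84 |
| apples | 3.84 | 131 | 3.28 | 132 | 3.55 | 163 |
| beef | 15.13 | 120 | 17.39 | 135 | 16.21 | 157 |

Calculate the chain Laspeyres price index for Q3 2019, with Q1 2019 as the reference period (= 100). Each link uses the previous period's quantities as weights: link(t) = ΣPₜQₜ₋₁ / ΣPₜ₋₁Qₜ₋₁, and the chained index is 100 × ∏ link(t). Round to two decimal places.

Link Q1 2019→Q2 2019:
ΣP(Q2 2019)Q(Q1 2019) = 4.29×81 + 3.28×131 + 17.39×120 = 347.49 + 429.68 + 2086.8 = 2863.97
ΣP(Q1 2019)Q(Q1 2019) = 3.54×81 + 3.84×131 + 15.13×120 = 286.74 + 503.04 + 1815.6 = 2605.38
link = 2863.97/2605.38 = 1.099252
Link Q2 2019→Q3 2019:
ΣP(Q3 2019)Q(Q2 2019) = 3.52×94 + 3.55×132 + 16.21×135 = 330.88 + 468.6 + 2188.35 = 2987.83
ΣP(Q2 2019)Q(Q2 2019) = 4.29×94 + 3.28×132 + 17.39×135 = 403.26 + 432.96 + 2347.65 = 3183.87
link = 2987.83/3183.87 = 0.938427
Chained index = 100 × 1.099252 × 0.938427 = 103.1568

103.16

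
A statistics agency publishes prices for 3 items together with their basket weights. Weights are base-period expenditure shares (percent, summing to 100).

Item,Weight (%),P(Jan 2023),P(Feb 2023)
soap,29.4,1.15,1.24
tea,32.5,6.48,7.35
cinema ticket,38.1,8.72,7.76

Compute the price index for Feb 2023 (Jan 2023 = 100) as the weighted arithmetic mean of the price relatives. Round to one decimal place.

soap: 29.4 × (1.24/1.15) = 29.4 × 1.078261 = 31.7009
tea: 32.5 × (7.35/6.48) = 32.5 × 1.134259 = 36.8634
cinema ticket: 38.1 × (7.76/8.72) = 38.1 × 0.889908 = 33.9055
Index = Σ wᵢ·(p₁ᵢ/p₀ᵢ) = 31.7009 + 36.8634 + 33.9055 = 102.4698

102.5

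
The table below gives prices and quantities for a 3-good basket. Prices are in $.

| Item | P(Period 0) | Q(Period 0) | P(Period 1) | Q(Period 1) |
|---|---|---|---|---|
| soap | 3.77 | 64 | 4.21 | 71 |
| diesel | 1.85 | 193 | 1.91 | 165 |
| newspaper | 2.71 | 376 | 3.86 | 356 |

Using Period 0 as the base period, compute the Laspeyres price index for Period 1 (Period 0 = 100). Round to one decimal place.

129.2

Laspeyres price index uses base-period quantities as weights.
ΣP(Period 1)·Q(Period 0) = 4.21×64 + 1.91×193 + 3.86×376 = 269.44 + 368.63 + 1451.36 = 2089.43
ΣP(Period 0)·Q(Period 0) = 3.77×64 + 1.85×193 + 2.71×376 = 241.28 + 357.05 + 1018.96 = 1617.29
Index = 2089.43 / 1617.29 × 100 = 129.1933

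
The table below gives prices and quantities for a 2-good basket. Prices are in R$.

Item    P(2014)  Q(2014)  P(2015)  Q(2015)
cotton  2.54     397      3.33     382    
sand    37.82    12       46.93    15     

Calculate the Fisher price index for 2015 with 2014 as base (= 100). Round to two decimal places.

128.72

Laspeyres component (base-period weights):
ΣP(2015)Q(2014) = 3.33×397 + 46.93×12 = 1322.01 + 563.16 = 1885.17
ΣP(2014)Q(2014) = 2.54×397 + 37.82×12 = 1008.38 + 453.84 = 1462.22
L = 1885.17 / 1462.22 × 100 = 128.9252
Paasche component (current-period weights):
ΣP(2015)Q(2015) = 3.33×382 + 46.93×15 = 1272.06 + 703.95 = 1976.01
ΣP(2014)Q(2015) = 2.54×382 + 37.82×15 = 970.28 + 567.3 = 1537.58
P = 1976.01 / 1537.58 × 100 = 128.5143
Fisher = √(L × P) = √(128.9252 × 128.5143) = 128.7196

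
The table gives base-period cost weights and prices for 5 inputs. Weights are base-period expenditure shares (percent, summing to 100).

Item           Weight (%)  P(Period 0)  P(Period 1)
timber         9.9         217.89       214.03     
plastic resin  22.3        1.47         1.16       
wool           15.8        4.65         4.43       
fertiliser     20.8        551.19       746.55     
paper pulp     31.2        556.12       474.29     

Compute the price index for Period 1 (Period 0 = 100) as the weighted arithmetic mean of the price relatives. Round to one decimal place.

timber: 9.9 × (214.03/217.89) = 9.9 × 0.982285 = 9.7246
plastic resin: 22.3 × (1.16/1.47) = 22.3 × 0.789116 = 17.5973
wool: 15.8 × (4.43/4.65) = 15.8 × 0.952688 = 15.0525
fertiliser: 20.8 × (746.55/551.19) = 20.8 × 1.354433 = 28.1722
paper pulp: 31.2 × (474.29/556.12) = 31.2 × 0.852855 = 26.6091
Index = Σ wᵢ·(p₁ᵢ/p₀ᵢ) = 9.7246 + 17.5973 + 15.0525 + 28.1722 + 26.6091 = 97.1557

97.2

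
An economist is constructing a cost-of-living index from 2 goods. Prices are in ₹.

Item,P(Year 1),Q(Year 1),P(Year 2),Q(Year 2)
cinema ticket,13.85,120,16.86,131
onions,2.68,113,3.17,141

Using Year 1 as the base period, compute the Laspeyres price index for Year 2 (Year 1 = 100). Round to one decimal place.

Laspeyres price index uses base-period quantities as weights.
ΣP(Year 2)·Q(Year 1) = 16.86×120 + 3.17×113 = 2023.2 + 358.21 = 2381.41
ΣP(Year 1)·Q(Year 1) = 13.85×120 + 2.68×113 = 1662 + 302.84 = 1964.84
Index = 2381.41 / 1964.84 × 100 = 121.2012

121.2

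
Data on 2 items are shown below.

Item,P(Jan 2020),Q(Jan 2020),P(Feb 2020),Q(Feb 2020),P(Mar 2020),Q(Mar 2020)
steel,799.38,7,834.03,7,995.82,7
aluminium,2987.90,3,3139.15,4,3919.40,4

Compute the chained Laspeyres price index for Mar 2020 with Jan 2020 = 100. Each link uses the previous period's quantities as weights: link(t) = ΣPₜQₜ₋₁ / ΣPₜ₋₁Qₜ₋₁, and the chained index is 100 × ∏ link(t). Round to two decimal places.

129.01

Link Jan 2020→Feb 2020:
ΣP(Feb 2020)Q(Jan 2020) = 834.03×7 + 3139.15×3 = 5838.21 + 9417.45 = 15255.66
ΣP(Jan 2020)Q(Jan 2020) = 799.38×7 + 2987.90×3 = 5595.66 + 8963.7 = 14559.36
link = 15255.66/14559.36 = 1.047825
Link Feb 2020→Mar 2020:
ΣP(Mar 2020)Q(Feb 2020) = 995.82×7 + 3919.40×4 = 6970.74 + 15677.6 = 22648.34
ΣP(Feb 2020)Q(Feb 2020) = 834.03×7 + 3139.15×4 = 5838.21 + 12556.6 = 18394.81
link = 22648.34/18394.81 = 1.231235
Chained index = 100 × 1.047825 × 1.231235 = 129.0119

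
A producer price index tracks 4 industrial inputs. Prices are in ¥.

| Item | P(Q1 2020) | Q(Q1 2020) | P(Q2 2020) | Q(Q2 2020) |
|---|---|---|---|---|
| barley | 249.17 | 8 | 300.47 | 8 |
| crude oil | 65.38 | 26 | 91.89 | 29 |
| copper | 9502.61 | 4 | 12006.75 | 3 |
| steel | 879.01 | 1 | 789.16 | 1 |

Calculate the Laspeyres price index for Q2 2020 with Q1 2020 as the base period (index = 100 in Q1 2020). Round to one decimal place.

Laspeyres price index uses base-period quantities as weights.
ΣP(Q2 2020)·Q(Q1 2020) = 300.47×8 + 91.89×26 + 12006.75×4 + 789.16×1 = 2403.76 + 2389.14 + 48027 + 789.16 = 53609.06
ΣP(Q1 2020)·Q(Q1 2020) = 249.17×8 + 65.38×26 + 9502.61×4 + 879.01×1 = 1993.36 + 1699.88 + 38010.44 + 879.01 = 42582.69
Index = 53609.06 / 42582.69 × 100 = 125.8940

125.9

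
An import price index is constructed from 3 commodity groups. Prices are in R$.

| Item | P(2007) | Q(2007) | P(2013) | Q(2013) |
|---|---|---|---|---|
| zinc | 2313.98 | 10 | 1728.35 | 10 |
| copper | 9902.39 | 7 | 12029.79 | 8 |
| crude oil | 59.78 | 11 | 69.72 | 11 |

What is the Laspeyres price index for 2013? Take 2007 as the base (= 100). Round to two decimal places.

109.82

Laspeyres price index uses base-period quantities as weights.
ΣP(2013)·Q(2007) = 1728.35×10 + 12029.79×7 + 69.72×11 = 17283.5 + 84208.53 + 766.92 = 102258.95
ΣP(2007)·Q(2007) = 2313.98×10 + 9902.39×7 + 59.78×11 = 23139.8 + 69316.73 + 657.58 = 93114.11
Index = 102258.95 / 93114.11 × 100 = 109.8211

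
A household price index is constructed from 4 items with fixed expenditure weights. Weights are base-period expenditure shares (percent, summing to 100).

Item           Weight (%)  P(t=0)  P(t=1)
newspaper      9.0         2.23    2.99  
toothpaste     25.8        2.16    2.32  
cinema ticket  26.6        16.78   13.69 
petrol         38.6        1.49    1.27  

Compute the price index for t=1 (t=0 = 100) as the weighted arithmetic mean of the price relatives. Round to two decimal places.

94.38

newspaper: 9.0 × (2.99/2.23) = 9.0 × 1.340807 = 12.0673
toothpaste: 25.8 × (2.32/2.16) = 25.8 × 1.074074 = 27.7111
cinema ticket: 26.6 × (13.69/16.78) = 26.6 × 0.815852 = 21.7017
petrol: 38.6 × (1.27/1.49) = 38.6 × 0.852349 = 32.9007
Index = Σ wᵢ·(p₁ᵢ/p₀ᵢ) = 12.0673 + 27.7111 + 21.7017 + 32.9007 = 94.3807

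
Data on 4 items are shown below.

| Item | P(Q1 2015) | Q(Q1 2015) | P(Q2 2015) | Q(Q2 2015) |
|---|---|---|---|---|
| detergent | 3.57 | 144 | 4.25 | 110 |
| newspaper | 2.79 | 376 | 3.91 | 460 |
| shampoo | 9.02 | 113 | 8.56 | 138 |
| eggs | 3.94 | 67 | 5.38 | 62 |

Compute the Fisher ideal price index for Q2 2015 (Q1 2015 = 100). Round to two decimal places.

Laspeyres component (base-period weights):
ΣP(Q2 2015)Q(Q1 2015) = 4.25×144 + 3.91×376 + 8.56×113 + 5.38×67 = 612 + 1470.16 + 967.28 + 360.46 = 3409.9
ΣP(Q1 2015)Q(Q1 2015) = 3.57×144 + 2.79×376 + 9.02×113 + 3.94×67 = 514.08 + 1049.04 + 1019.26 + 263.98 = 2846.36
L = 3409.9 / 2846.36 × 100 = 119.7986
Paasche component (current-period weights):
ΣP(Q2 2015)Q(Q2 2015) = 4.25×110 + 3.91×460 + 8.56×138 + 5.38×62 = 467.5 + 1798.6 + 1181.28 + 333.56 = 3780.94
ΣP(Q1 2015)Q(Q2 2015) = 3.57×110 + 2.79×460 + 9.02×138 + 3.94×62 = 392.7 + 1283.4 + 1244.76 + 244.28 = 3165.14
P = 3780.94 / 3165.14 × 100 = 119.4557
Fisher = √(L × P) = √(119.7986 × 119.4557) = 119.6270

119.63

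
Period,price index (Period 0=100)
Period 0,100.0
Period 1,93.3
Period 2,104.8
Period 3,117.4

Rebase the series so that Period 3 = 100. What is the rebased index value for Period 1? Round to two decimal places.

Rebased(Period 1) = 93.3 / 117.4 × 100 = 79.4719

79.47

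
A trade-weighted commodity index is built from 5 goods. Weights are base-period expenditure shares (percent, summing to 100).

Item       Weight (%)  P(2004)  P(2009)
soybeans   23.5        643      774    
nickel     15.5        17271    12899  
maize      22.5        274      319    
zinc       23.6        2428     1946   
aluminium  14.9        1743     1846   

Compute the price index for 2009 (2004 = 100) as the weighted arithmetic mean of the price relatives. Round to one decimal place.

soybeans: 23.5 × (774/643) = 23.5 × 1.203733 = 28.2877
nickel: 15.5 × (12899/17271) = 15.5 × 0.746859 = 11.5763
maize: 22.5 × (319/274) = 22.5 × 1.164234 = 26.1953
zinc: 23.6 × (1946/2428) = 23.6 × 0.801483 = 18.9150
aluminium: 14.9 × (1846/1743) = 14.9 × 1.059094 = 15.7805
Index = Σ wᵢ·(p₁ᵢ/p₀ᵢ) = 28.2877 + 11.5763 + 26.1953 + 18.9150 + 15.7805 = 100.7548

100.8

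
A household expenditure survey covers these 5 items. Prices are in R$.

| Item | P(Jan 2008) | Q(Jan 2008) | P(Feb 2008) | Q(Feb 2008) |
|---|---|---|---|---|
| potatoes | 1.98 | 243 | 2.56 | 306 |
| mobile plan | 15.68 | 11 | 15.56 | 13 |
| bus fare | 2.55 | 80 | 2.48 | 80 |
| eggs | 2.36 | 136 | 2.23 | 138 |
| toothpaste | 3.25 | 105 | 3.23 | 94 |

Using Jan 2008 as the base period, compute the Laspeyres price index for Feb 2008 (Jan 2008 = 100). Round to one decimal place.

Laspeyres price index uses base-period quantities as weights.
ΣP(Feb 2008)·Q(Jan 2008) = 2.56×243 + 15.56×11 + 2.48×80 + 2.23×136 + 3.23×105 = 622.08 + 171.16 + 198.4 + 303.28 + 339.15 = 1634.07
ΣP(Jan 2008)·Q(Jan 2008) = 1.98×243 + 15.68×11 + 2.55×80 + 2.36×136 + 3.25×105 = 481.14 + 172.48 + 204 + 320.96 + 341.25 = 1519.83
Index = 1634.07 / 1519.83 × 100 = 107.5166

107.5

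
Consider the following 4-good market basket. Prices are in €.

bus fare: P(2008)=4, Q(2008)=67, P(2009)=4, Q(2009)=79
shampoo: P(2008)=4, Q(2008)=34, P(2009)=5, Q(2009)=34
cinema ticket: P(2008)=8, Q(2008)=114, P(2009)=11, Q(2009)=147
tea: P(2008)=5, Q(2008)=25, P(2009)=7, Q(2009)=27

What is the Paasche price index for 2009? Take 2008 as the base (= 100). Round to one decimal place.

Paasche price index uses current-period quantities as weights.
ΣP(2009)·Q(2009) = 4×79 + 5×34 + 11×147 + 7×27 = 316 + 170 + 1617 + 189 = 2292
ΣP(2008)·Q(2009) = 4×79 + 4×34 + 8×147 + 5×27 = 316 + 136 + 1176 + 135 = 1763
Index = 2292 / 1763 × 100 = 130.0057

130.0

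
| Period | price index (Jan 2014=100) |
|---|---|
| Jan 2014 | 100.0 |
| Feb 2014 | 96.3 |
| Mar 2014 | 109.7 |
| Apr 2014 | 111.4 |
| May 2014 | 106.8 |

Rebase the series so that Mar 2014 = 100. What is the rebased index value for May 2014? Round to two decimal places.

97.36

Rebased(May 2014) = 106.8 / 109.7 × 100 = 97.3564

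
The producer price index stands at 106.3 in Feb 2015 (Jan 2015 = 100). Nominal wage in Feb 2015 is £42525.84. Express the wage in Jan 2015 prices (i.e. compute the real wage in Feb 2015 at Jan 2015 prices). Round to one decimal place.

40005.5

Real = Nominal ÷ (Index/100) = 42525.84 ÷ (106.3/100)
     = 42525.84 ÷ 1.063 = 40005.4939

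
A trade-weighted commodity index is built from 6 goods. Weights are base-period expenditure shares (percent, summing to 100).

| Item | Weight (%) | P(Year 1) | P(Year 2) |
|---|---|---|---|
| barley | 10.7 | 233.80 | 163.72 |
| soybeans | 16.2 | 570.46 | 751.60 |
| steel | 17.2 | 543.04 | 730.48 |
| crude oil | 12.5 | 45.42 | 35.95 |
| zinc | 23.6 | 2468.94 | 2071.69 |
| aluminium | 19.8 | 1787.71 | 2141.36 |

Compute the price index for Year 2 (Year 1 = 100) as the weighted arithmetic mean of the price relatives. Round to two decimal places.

105.39

barley: 10.7 × (163.72/233.80) = 10.7 × 0.700257 = 7.4927
soybeans: 16.2 × (751.60/570.46) = 16.2 × 1.317533 = 21.3440
steel: 17.2 × (730.48/543.04) = 17.2 × 1.345168 = 23.1369
crude oil: 12.5 × (35.95/45.42) = 12.5 × 0.791502 = 9.8938
zinc: 23.6 × (2071.69/2468.94) = 23.6 × 0.839101 = 19.8028
aluminium: 19.8 × (2141.36/1787.71) = 19.8 × 1.197823 = 23.7169
Index = Σ wᵢ·(p₁ᵢ/p₀ᵢ) = 7.4927 + 21.3440 + 23.1369 + 9.8938 + 19.8028 + 23.7169 = 105.3871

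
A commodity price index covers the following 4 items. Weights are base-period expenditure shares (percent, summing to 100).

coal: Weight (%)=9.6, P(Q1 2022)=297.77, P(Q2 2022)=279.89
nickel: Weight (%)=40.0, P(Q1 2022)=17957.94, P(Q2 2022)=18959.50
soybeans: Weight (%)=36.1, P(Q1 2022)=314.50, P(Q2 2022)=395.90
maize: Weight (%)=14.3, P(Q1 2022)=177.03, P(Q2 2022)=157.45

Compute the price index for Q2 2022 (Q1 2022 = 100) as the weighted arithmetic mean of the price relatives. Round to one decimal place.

coal: 9.6 × (279.89/297.77) = 9.6 × 0.939954 = 9.0236
nickel: 40.0 × (18959.50/17957.94) = 40.0 × 1.055773 = 42.2309
soybeans: 36.1 × (395.90/314.50) = 36.1 × 1.258824 = 45.4435
maize: 14.3 × (157.45/177.03) = 14.3 × 0.889397 = 12.7184
Index = Σ wᵢ·(p₁ᵢ/p₀ᵢ) = 9.0236 + 42.2309 + 45.4435 + 12.7184 = 109.4164

109.4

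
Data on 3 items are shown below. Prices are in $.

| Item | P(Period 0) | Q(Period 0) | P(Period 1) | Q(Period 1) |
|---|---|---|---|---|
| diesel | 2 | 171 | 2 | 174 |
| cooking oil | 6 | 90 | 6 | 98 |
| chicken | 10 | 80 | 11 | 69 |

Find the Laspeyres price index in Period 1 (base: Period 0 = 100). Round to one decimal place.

Laspeyres price index uses base-period quantities as weights.
ΣP(Period 1)·Q(Period 0) = 2×171 + 6×90 + 11×80 = 342 + 540 + 880 = 1762
ΣP(Period 0)·Q(Period 0) = 2×171 + 6×90 + 10×80 = 342 + 540 + 800 = 1682
Index = 1762 / 1682 × 100 = 104.7562

104.8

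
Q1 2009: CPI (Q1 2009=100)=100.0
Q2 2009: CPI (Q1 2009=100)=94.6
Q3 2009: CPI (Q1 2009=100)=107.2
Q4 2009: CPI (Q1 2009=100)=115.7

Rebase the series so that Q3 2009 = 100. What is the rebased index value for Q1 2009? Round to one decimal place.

Rebased(Q1 2009) = 100.0 / 107.2 × 100 = 93.2836

93.3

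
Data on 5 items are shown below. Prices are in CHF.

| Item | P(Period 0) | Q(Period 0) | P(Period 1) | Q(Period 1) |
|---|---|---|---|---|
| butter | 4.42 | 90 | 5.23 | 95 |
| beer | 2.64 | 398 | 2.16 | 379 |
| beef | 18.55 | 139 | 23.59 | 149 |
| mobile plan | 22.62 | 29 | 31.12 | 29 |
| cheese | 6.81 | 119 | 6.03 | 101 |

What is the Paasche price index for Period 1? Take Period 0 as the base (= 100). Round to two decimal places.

114.72

Paasche price index uses current-period quantities as weights.
ΣP(Period 1)·Q(Period 1) = 5.23×95 + 2.16×379 + 23.59×149 + 31.12×29 + 6.03×101 = 496.85 + 818.64 + 3514.91 + 902.48 + 609.03 = 6341.91
ΣP(Period 0)·Q(Period 1) = 4.42×95 + 2.64×379 + 18.55×149 + 22.62×29 + 6.81×101 = 419.9 + 1000.56 + 2763.95 + 655.98 + 687.81 = 5528.2
Index = 6341.91 / 5528.2 × 100 = 114.7193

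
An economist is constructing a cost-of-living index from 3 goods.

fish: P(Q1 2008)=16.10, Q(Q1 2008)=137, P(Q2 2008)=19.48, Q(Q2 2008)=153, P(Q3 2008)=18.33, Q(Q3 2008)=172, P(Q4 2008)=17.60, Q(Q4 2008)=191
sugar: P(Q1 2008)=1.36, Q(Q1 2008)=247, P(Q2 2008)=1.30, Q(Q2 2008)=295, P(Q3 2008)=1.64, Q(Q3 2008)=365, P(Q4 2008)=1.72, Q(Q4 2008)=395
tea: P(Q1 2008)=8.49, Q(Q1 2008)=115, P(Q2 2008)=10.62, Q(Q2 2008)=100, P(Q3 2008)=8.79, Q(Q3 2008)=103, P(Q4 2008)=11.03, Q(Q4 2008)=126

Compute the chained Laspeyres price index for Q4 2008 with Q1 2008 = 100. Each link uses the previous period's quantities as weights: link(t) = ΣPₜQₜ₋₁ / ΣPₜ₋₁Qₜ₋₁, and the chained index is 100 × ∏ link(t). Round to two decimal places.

Link Q1 2008→Q2 2008:
ΣP(Q2 2008)Q(Q1 2008) = 19.48×137 + 1.30×247 + 10.62×115 = 2668.76 + 321.1 + 1221.3 = 4211.16
ΣP(Q1 2008)Q(Q1 2008) = 16.10×137 + 1.36×247 + 8.49×115 = 2205.7 + 335.92 + 976.35 = 3517.97
link = 4211.16/3517.97 = 1.197043
Link Q2 2008→Q3 2008:
ΣP(Q3 2008)Q(Q2 2008) = 18.33×153 + 1.64×295 + 8.79×100 = 2804.49 + 483.8 + 879 = 4167.29
ΣP(Q2 2008)Q(Q2 2008) = 19.48×153 + 1.30×295 + 10.62×100 = 2980.44 + 383.5 + 1062 = 4425.94
link = 4167.29/4425.94 = 0.941560
Link Q3 2008→Q4 2008:
ΣP(Q4 2008)Q(Q3 2008) = 17.60×172 + 1.72×365 + 11.03×103 = 3027.2 + 627.8 + 1136.09 = 4791.09
ΣP(Q3 2008)Q(Q3 2008) = 18.33×172 + 1.64×365 + 8.79×103 = 3152.76 + 598.6 + 905.37 = 4656.73
link = 4791.09/4656.73 = 1.028853
Chained index = 100 × 1.197043 × 0.941560 × 1.028853 = 115.9608

115.96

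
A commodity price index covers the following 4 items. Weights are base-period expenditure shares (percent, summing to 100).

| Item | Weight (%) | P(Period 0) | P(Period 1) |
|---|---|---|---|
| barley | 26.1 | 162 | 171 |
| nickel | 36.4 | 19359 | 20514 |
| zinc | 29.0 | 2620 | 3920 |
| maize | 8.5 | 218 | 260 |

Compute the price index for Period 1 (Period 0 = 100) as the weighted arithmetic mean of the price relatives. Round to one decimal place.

119.6

barley: 26.1 × (171/162) = 26.1 × 1.055556 = 27.5500
nickel: 36.4 × (20514/19359) = 36.4 × 1.059662 = 38.5717
zinc: 29.0 × (3920/2620) = 29.0 × 1.496183 = 43.3893
maize: 8.5 × (260/218) = 8.5 × 1.192661 = 10.1376
Index = Σ wᵢ·(p₁ᵢ/p₀ᵢ) = 27.5500 + 38.5717 + 43.3893 + 10.1376 = 119.6486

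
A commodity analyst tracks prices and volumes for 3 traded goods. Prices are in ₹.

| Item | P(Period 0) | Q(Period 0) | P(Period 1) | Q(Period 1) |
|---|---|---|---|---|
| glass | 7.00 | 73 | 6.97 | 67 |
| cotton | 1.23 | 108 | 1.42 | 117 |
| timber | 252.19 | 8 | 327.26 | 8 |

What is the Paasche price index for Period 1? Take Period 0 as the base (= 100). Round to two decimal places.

123.60

Paasche price index uses current-period quantities as weights.
ΣP(Period 1)·Q(Period 1) = 6.97×67 + 1.42×117 + 327.26×8 = 466.99 + 166.14 + 2618.08 = 3251.21
ΣP(Period 0)·Q(Period 1) = 7.00×67 + 1.23×117 + 252.19×8 = 469 + 143.91 + 2017.52 = 2630.43
Index = 3251.21 / 2630.43 × 100 = 123.5999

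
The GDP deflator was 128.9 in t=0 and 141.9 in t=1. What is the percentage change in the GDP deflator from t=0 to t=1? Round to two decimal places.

Change = (141.9 − 128.9) / 128.9 × 100
       = 13.0 / 128.9 × 100 = 10.0853%

10.09%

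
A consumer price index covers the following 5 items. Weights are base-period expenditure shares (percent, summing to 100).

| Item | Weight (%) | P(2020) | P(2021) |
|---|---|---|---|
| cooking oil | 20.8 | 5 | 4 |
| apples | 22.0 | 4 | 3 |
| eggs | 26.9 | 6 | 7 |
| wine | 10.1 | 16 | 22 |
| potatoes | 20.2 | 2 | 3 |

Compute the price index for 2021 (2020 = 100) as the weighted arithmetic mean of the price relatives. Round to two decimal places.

108.71

cooking oil: 20.8 × (4/5) = 20.8 × 0.800000 = 16.6400
apples: 22.0 × (3/4) = 22.0 × 0.750000 = 16.5000
eggs: 26.9 × (7/6) = 26.9 × 1.166667 = 31.3833
wine: 10.1 × (22/16) = 10.1 × 1.375000 = 13.8875
potatoes: 20.2 × (3/2) = 20.2 × 1.500000 = 30.3000
Index = Σ wᵢ·(p₁ᵢ/p₀ᵢ) = 16.6400 + 16.5000 + 31.3833 + 13.8875 + 30.3000 = 108.7108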